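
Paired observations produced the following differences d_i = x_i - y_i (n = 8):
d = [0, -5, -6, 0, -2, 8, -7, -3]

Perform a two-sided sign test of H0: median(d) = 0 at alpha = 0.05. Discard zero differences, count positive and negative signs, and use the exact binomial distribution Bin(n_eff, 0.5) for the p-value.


Step 1: Discard zero differences. Original n = 8; n_eff = number of nonzero differences = 6.
Nonzero differences (with sign): -5, -6, -2, +8, -7, -3
Step 2: Count signs: positive = 1, negative = 5.
Step 3: Under H0: P(positive) = 0.5, so the number of positives S ~ Bin(6, 0.5).
Step 4: Two-sided exact p-value = sum of Bin(6,0.5) probabilities at or below the observed probability = 0.218750.
Step 5: alpha = 0.05. fail to reject H0.

n_eff = 6, pos = 1, neg = 5, p = 0.218750, fail to reject H0.


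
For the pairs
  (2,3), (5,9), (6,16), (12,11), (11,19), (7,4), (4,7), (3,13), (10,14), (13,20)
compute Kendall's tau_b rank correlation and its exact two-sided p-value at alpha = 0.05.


Step 1: Enumerate the 45 unordered pairs (i,j) with i<j and classify each by sign(x_j-x_i) * sign(y_j-y_i).
  (1,2):dx=+3,dy=+6->C; (1,3):dx=+4,dy=+13->C; (1,4):dx=+10,dy=+8->C; (1,5):dx=+9,dy=+16->C
  (1,6):dx=+5,dy=+1->C; (1,7):dx=+2,dy=+4->C; (1,8):dx=+1,dy=+10->C; (1,9):dx=+8,dy=+11->C
  (1,10):dx=+11,dy=+17->C; (2,3):dx=+1,dy=+7->C; (2,4):dx=+7,dy=+2->C; (2,5):dx=+6,dy=+10->C
  (2,6):dx=+2,dy=-5->D; (2,7):dx=-1,dy=-2->C; (2,8):dx=-2,dy=+4->D; (2,9):dx=+5,dy=+5->C
  (2,10):dx=+8,dy=+11->C; (3,4):dx=+6,dy=-5->D; (3,5):dx=+5,dy=+3->C; (3,6):dx=+1,dy=-12->D
  (3,7):dx=-2,dy=-9->C; (3,8):dx=-3,dy=-3->C; (3,9):dx=+4,dy=-2->D; (3,10):dx=+7,dy=+4->C
  (4,5):dx=-1,dy=+8->D; (4,6):dx=-5,dy=-7->C; (4,7):dx=-8,dy=-4->C; (4,8):dx=-9,dy=+2->D
  (4,9):dx=-2,dy=+3->D; (4,10):dx=+1,dy=+9->C; (5,6):dx=-4,dy=-15->C; (5,7):dx=-7,dy=-12->C
  (5,8):dx=-8,dy=-6->C; (5,9):dx=-1,dy=-5->C; (5,10):dx=+2,dy=+1->C; (6,7):dx=-3,dy=+3->D
  (6,8):dx=-4,dy=+9->D; (6,9):dx=+3,dy=+10->C; (6,10):dx=+6,dy=+16->C; (7,8):dx=-1,dy=+6->D
  (7,9):dx=+6,dy=+7->C; (7,10):dx=+9,dy=+13->C; (8,9):dx=+7,dy=+1->C; (8,10):dx=+10,dy=+7->C
  (9,10):dx=+3,dy=+6->C
Step 2: C = 34, D = 11, total pairs = 45.
Step 3: tau = (C - D)/(n(n-1)/2) = (34 - 11)/45 = 0.511111.
Step 4: Exact two-sided p-value (enumerate n! = 3628800 permutations of y under H0): p = 0.046623.
Step 5: alpha = 0.05. reject H0.

tau_b = 0.5111 (C=34, D=11), p = 0.046623, reject H0.


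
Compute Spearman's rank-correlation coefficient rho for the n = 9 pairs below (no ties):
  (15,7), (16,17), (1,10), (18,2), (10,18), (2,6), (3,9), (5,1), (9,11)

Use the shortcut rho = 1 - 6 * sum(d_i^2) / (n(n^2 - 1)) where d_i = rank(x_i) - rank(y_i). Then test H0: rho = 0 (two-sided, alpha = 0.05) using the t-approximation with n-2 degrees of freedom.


Step 1: Rank x and y separately (midranks; no ties here).
rank(x): 15->7, 16->8, 1->1, 18->9, 10->6, 2->2, 3->3, 5->4, 9->5
rank(y): 7->4, 17->8, 10->6, 2->2, 18->9, 6->3, 9->5, 1->1, 11->7
Step 2: d_i = R_x(i) - R_y(i); compute d_i^2.
  (7-4)^2=9, (8-8)^2=0, (1-6)^2=25, (9-2)^2=49, (6-9)^2=9, (2-3)^2=1, (3-5)^2=4, (4-1)^2=9, (5-7)^2=4
sum(d^2) = 110.
Step 3: rho = 1 - 6*110 / (9*(9^2 - 1)) = 1 - 660/720 = 0.083333.
Step 4: Under H0, t = rho * sqrt((n-2)/(1-rho^2)) = 0.2212 ~ t(7).
Step 5: Two-sided p-value from the t-distribution with 7 df = 0.831214.
Step 6: alpha = 0.05. fail to reject H0.

rho = 0.0833, p = 0.831214, fail to reject H0 at alpha = 0.05.


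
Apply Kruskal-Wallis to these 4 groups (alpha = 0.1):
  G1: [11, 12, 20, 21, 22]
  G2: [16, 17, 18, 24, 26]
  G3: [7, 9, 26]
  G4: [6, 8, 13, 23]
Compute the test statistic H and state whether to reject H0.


Step 1: Combine all N = 17 observations and assign midranks.
sorted (value, group, rank): (6,G4,1), (7,G3,2), (8,G4,3), (9,G3,4), (11,G1,5), (12,G1,6), (13,G4,7), (16,G2,8), (17,G2,9), (18,G2,10), (20,G1,11), (21,G1,12), (22,G1,13), (23,G4,14), (24,G2,15), (26,G2,16.5), (26,G3,16.5)
Step 2: Sum ranks within each group.
R_1 = 47 (n_1 = 5)
R_2 = 58.5 (n_2 = 5)
R_3 = 22.5 (n_3 = 3)
R_4 = 25 (n_4 = 4)
Step 3: H = 12/(N(N+1)) * sum(R_i^2/n_i) - 3(N+1)
     = 12/(17*18) * (47^2/5 + 58.5^2/5 + 22.5^2/3 + 25^2/4) - 3*18
     = 0.039216 * 1451.25 - 54
     = 2.911765.
Step 4: Ties present; correction factor C = 1 - 6/(17^3 - 17) = 0.998775. Corrected H = 2.911765 / 0.998775 = 2.915337.
Step 5: Under H0, H ~ chi^2(3); p-value = 0.404864.
Step 6: alpha = 0.1. fail to reject H0.

H = 2.9153, df = 3, p = 0.404864, fail to reject H0.


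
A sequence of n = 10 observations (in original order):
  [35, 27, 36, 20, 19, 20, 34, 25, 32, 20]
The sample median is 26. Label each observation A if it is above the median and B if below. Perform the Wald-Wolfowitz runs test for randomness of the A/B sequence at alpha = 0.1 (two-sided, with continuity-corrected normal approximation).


Step 1: Compute median = 26; label A = above, B = below.
Labels in order: AAABBBABAB  (n_A = 5, n_B = 5)
Step 2: Count runs R = 6.
Step 3: Under H0 (random ordering), E[R] = 2*n_A*n_B/(n_A+n_B) + 1 = 2*5*5/10 + 1 = 6.0000.
        Var[R] = 2*n_A*n_B*(2*n_A*n_B - n_A - n_B) / ((n_A+n_B)^2 * (n_A+n_B-1)) = 2000/900 = 2.2222.
        SD[R] = 1.4907.
Step 4: R = E[R], so z = 0 with no continuity correction.
Step 5: Two-sided p-value via normal approximation = 2*(1 - Phi(|z|)) = 1.000000.
Step 6: alpha = 0.1. fail to reject H0.

R = 6, z = 0.0000, p = 1.000000, fail to reject H0.


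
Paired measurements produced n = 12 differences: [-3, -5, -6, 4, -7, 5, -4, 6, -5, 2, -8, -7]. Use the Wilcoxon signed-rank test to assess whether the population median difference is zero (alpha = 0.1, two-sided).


Step 1: Drop any zero differences (none here) and take |d_i|.
|d| = [3, 5, 6, 4, 7, 5, 4, 6, 5, 2, 8, 7]
Step 2: Midrank |d_i| (ties get averaged ranks).
ranks: |3|->2, |5|->6, |6|->8.5, |4|->3.5, |7|->10.5, |5|->6, |4|->3.5, |6|->8.5, |5|->6, |2|->1, |8|->12, |7|->10.5
Step 3: Attach original signs; sum ranks with positive sign and with negative sign.
W+ = 3.5 + 6 + 8.5 + 1 = 19
W- = 2 + 6 + 8.5 + 10.5 + 3.5 + 6 + 12 + 10.5 = 59
(Check: W+ + W- = 78 should equal n(n+1)/2 = 78.)
Step 4: Test statistic W = min(W+, W-) = 19.
Step 5: Ties in |d|, so use the tie-corrected normal approximation.
        E[W] = n(n+1)/4 = 12*13/4 = 39.
        Tie groups: |d|=4 (t=2), |d|=5 (t=3), |d|=6 (t=2), |d|=7 (t=2); sum(t^3 - t) = 42.
        Var[W] = n(n+1)(2n+1)/24 - sum(t^3-t)/48 = 3900/24 - 42/48 = 161.625.
        z = (W - E[W]) / sqrt(Var[W]) = (19 - 39) / 12.7132 = -1.5732.
        Two-sided p = 2*Phi(z) = 0.115679.
Step 6: alpha = 0.1. fail to reject H0.

W+ = 19, W- = 59, W = min = 19, p = 0.115679, fail to reject H0.


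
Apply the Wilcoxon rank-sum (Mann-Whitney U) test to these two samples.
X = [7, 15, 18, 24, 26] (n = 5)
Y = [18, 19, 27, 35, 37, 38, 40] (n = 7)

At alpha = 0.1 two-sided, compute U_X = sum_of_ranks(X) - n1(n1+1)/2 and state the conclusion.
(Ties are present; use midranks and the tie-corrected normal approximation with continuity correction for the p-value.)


Step 1: Combine and sort all 12 observations; assign midranks.
sorted (value, group): (7,X), (15,X), (18,X), (18,Y), (19,Y), (24,X), (26,X), (27,Y), (35,Y), (37,Y), (38,Y), (40,Y)
ranks: 7->1, 15->2, 18->3.5, 18->3.5, 19->5, 24->6, 26->7, 27->8, 35->9, 37->10, 38->11, 40->12
Step 2: Rank sum for X: R1 = 1 + 2 + 3.5 + 6 + 7 = 19.5.
Step 3: U_X = R1 - n1(n1+1)/2 = 19.5 - 5*6/2 = 19.5 - 15 = 4.5.
       U_Y = n1*n2 - U_X = 35 - 4.5 = 30.5.
Step 4: Ties are present, so use the tie-corrected normal approximation (with continuity correction) for the p-value.
Step 5: p-value = 0.041997; compare to alpha = 0.1. reject H0.

U_X = 4.5, p = 0.041997, reject H0 at alpha = 0.1.


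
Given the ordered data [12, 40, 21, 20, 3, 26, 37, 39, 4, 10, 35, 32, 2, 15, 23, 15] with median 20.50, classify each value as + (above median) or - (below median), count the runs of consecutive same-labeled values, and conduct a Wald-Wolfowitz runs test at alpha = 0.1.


Step 1: Compute median = 20.50; label A = above, B = below.
Labels in order: BAABBAAABBAABBAB  (n_A = 8, n_B = 8)
Step 2: Count runs R = 9.
Step 3: Under H0 (random ordering), E[R] = 2*n_A*n_B/(n_A+n_B) + 1 = 2*8*8/16 + 1 = 9.0000.
        Var[R] = 2*n_A*n_B*(2*n_A*n_B - n_A - n_B) / ((n_A+n_B)^2 * (n_A+n_B-1)) = 14336/3840 = 3.7333.
        SD[R] = 1.9322.
Step 4: R = E[R], so z = 0 with no continuity correction.
Step 5: Two-sided p-value via normal approximation = 2*(1 - Phi(|z|)) = 1.000000.
Step 6: alpha = 0.1. fail to reject H0.

R = 9, z = 0.0000, p = 1.000000, fail to reject H0.


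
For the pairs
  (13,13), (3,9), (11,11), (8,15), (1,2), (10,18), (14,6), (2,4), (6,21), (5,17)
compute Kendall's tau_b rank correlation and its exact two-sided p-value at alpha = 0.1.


Step 1: Enumerate the 45 unordered pairs (i,j) with i<j and classify each by sign(x_j-x_i) * sign(y_j-y_i).
  (1,2):dx=-10,dy=-4->C; (1,3):dx=-2,dy=-2->C; (1,4):dx=-5,dy=+2->D; (1,5):dx=-12,dy=-11->C
  (1,6):dx=-3,dy=+5->D; (1,7):dx=+1,dy=-7->D; (1,8):dx=-11,dy=-9->C; (1,9):dx=-7,dy=+8->D
  (1,10):dx=-8,dy=+4->D; (2,3):dx=+8,dy=+2->C; (2,4):dx=+5,dy=+6->C; (2,5):dx=-2,dy=-7->C
  (2,6):dx=+7,dy=+9->C; (2,7):dx=+11,dy=-3->D; (2,8):dx=-1,dy=-5->C; (2,9):dx=+3,dy=+12->C
  (2,10):dx=+2,dy=+8->C; (3,4):dx=-3,dy=+4->D; (3,5):dx=-10,dy=-9->C; (3,6):dx=-1,dy=+7->D
  (3,7):dx=+3,dy=-5->D; (3,8):dx=-9,dy=-7->C; (3,9):dx=-5,dy=+10->D; (3,10):dx=-6,dy=+6->D
  (4,5):dx=-7,dy=-13->C; (4,6):dx=+2,dy=+3->C; (4,7):dx=+6,dy=-9->D; (4,8):dx=-6,dy=-11->C
  (4,9):dx=-2,dy=+6->D; (4,10):dx=-3,dy=+2->D; (5,6):dx=+9,dy=+16->C; (5,7):dx=+13,dy=+4->C
  (5,8):dx=+1,dy=+2->C; (5,9):dx=+5,dy=+19->C; (5,10):dx=+4,dy=+15->C; (6,7):dx=+4,dy=-12->D
  (6,8):dx=-8,dy=-14->C; (6,9):dx=-4,dy=+3->D; (6,10):dx=-5,dy=-1->C; (7,8):dx=-12,dy=-2->C
  (7,9):dx=-8,dy=+15->D; (7,10):dx=-9,dy=+11->D; (8,9):dx=+4,dy=+17->C; (8,10):dx=+3,dy=+13->C
  (9,10):dx=-1,dy=-4->C
Step 2: C = 27, D = 18, total pairs = 45.
Step 3: tau = (C - D)/(n(n-1)/2) = (27 - 18)/45 = 0.200000.
Step 4: Exact two-sided p-value (enumerate n! = 3628800 permutations of y under H0): p = 0.484313.
Step 5: alpha = 0.1. fail to reject H0.

tau_b = 0.2000 (C=27, D=18), p = 0.484313, fail to reject H0.


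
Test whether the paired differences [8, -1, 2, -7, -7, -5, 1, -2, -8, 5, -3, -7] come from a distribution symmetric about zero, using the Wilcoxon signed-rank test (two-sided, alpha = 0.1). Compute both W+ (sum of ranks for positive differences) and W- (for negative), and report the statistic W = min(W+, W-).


Step 1: Drop any zero differences (none here) and take |d_i|.
|d| = [8, 1, 2, 7, 7, 5, 1, 2, 8, 5, 3, 7]
Step 2: Midrank |d_i| (ties get averaged ranks).
ranks: |8|->11.5, |1|->1.5, |2|->3.5, |7|->9, |7|->9, |5|->6.5, |1|->1.5, |2|->3.5, |8|->11.5, |5|->6.5, |3|->5, |7|->9
Step 3: Attach original signs; sum ranks with positive sign and with negative sign.
W+ = 11.5 + 3.5 + 1.5 + 6.5 = 23
W- = 1.5 + 9 + 9 + 6.5 + 3.5 + 11.5 + 5 + 9 = 55
(Check: W+ + W- = 78 should equal n(n+1)/2 = 78.)
Step 4: Test statistic W = min(W+, W-) = 23.
Step 5: Ties in |d|, so use the tie-corrected normal approximation.
        E[W] = n(n+1)/4 = 12*13/4 = 39.
        Tie groups: |d|=1 (t=2), |d|=2 (t=2), |d|=5 (t=2), |d|=7 (t=3), |d|=8 (t=2); sum(t^3 - t) = 48.
        Var[W] = n(n+1)(2n+1)/24 - sum(t^3-t)/48 = 3900/24 - 48/48 = 161.5.
        z = (W - E[W]) / sqrt(Var[W]) = (23 - 39) / 12.7083 = -1.2590.
        Two-sided p = 2*Phi(z) = 0.208022.
Step 6: alpha = 0.1. fail to reject H0.

W+ = 23, W- = 55, W = min = 23, p = 0.208022, fail to reject H0.


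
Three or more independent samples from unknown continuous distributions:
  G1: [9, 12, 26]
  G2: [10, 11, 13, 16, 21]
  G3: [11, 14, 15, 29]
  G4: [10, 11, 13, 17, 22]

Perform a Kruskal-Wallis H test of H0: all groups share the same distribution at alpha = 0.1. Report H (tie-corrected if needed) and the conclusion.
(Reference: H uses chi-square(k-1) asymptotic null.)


Step 1: Combine all N = 17 observations and assign midranks.
sorted (value, group, rank): (9,G1,1), (10,G2,2.5), (10,G4,2.5), (11,G2,5), (11,G3,5), (11,G4,5), (12,G1,7), (13,G2,8.5), (13,G4,8.5), (14,G3,10), (15,G3,11), (16,G2,12), (17,G4,13), (21,G2,14), (22,G4,15), (26,G1,16), (29,G3,17)
Step 2: Sum ranks within each group.
R_1 = 24 (n_1 = 3)
R_2 = 42 (n_2 = 5)
R_3 = 43 (n_3 = 4)
R_4 = 44 (n_4 = 5)
Step 3: H = 12/(N(N+1)) * sum(R_i^2/n_i) - 3(N+1)
     = 12/(17*18) * (24^2/3 + 42^2/5 + 43^2/4 + 44^2/5) - 3*18
     = 0.039216 * 1394.25 - 54
     = 0.676471.
Step 4: Ties present; correction factor C = 1 - 36/(17^3 - 17) = 0.992647. Corrected H = 0.676471 / 0.992647 = 0.681481.
Step 5: Under H0, H ~ chi^2(3); p-value = 0.877551.
Step 6: alpha = 0.1. fail to reject H0.

H = 0.6815, df = 3, p = 0.877551, fail to reject H0.


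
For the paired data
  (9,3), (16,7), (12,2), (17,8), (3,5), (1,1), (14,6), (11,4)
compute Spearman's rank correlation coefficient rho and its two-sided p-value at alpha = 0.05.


Step 1: Rank x and y separately (midranks; no ties here).
rank(x): 9->3, 16->7, 12->5, 17->8, 3->2, 1->1, 14->6, 11->4
rank(y): 3->3, 7->7, 2->2, 8->8, 5->5, 1->1, 6->6, 4->4
Step 2: d_i = R_x(i) - R_y(i); compute d_i^2.
  (3-3)^2=0, (7-7)^2=0, (5-2)^2=9, (8-8)^2=0, (2-5)^2=9, (1-1)^2=0, (6-6)^2=0, (4-4)^2=0
sum(d^2) = 18.
Step 3: rho = 1 - 6*18 / (8*(8^2 - 1)) = 1 - 108/504 = 0.785714.
Step 4: Under H0, t = rho * sqrt((n-2)/(1-rho^2)) = 3.1113 ~ t(6).
Step 5: Two-sided p-value from the t-distribution with 6 df = 0.020815.
Step 6: alpha = 0.05. reject H0.

rho = 0.7857, p = 0.020815, reject H0 at alpha = 0.05.


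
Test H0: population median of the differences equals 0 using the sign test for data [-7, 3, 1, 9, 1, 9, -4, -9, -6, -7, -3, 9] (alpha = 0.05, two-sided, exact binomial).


Step 1: Discard zero differences. Original n = 12; n_eff = number of nonzero differences = 12.
Nonzero differences (with sign): -7, +3, +1, +9, +1, +9, -4, -9, -6, -7, -3, +9
Step 2: Count signs: positive = 6, negative = 6.
Step 3: Under H0: P(positive) = 0.5, so the number of positives S ~ Bin(12, 0.5).
Step 4: Two-sided exact p-value = sum of Bin(12,0.5) probabilities at or below the observed probability = 1.000000.
Step 5: alpha = 0.05. fail to reject H0.

n_eff = 12, pos = 6, neg = 6, p = 1.000000, fail to reject H0.


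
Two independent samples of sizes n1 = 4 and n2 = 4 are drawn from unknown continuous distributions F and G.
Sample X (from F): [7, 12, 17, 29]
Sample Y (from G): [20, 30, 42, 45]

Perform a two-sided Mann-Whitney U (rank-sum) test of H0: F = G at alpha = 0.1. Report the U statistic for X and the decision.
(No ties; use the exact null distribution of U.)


Step 1: Combine and sort all 8 observations; assign midranks.
sorted (value, group): (7,X), (12,X), (17,X), (20,Y), (29,X), (30,Y), (42,Y), (45,Y)
ranks: 7->1, 12->2, 17->3, 20->4, 29->5, 30->6, 42->7, 45->8
Step 2: Rank sum for X: R1 = 1 + 2 + 3 + 5 = 11.
Step 3: U_X = R1 - n1(n1+1)/2 = 11 - 4*5/2 = 11 - 10 = 1.
       U_Y = n1*n2 - U_X = 16 - 1 = 15.
Step 4: No ties, so the exact null distribution of U (based on enumerating the C(8,4) = 70 equally likely rank assignments) gives the two-sided p-value.
Step 5: p-value = 0.057143; compare to alpha = 0.1. reject H0.

U_X = 1, p = 0.057143, reject H0 at alpha = 0.1.


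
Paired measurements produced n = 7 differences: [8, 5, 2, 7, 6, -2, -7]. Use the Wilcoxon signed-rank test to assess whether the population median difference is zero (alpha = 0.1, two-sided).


Step 1: Drop any zero differences (none here) and take |d_i|.
|d| = [8, 5, 2, 7, 6, 2, 7]
Step 2: Midrank |d_i| (ties get averaged ranks).
ranks: |8|->7, |5|->3, |2|->1.5, |7|->5.5, |6|->4, |2|->1.5, |7|->5.5
Step 3: Attach original signs; sum ranks with positive sign and with negative sign.
W+ = 7 + 3 + 1.5 + 5.5 + 4 = 21
W- = 1.5 + 5.5 = 7
(Check: W+ + W- = 28 should equal n(n+1)/2 = 28.)
Step 4: Test statistic W = min(W+, W-) = 7.
Step 5: Ties in |d|, so use the tie-corrected normal approximation.
        E[W] = n(n+1)/4 = 7*8/4 = 14.
        Tie groups: |d|=2 (t=2), |d|=7 (t=2); sum(t^3 - t) = 12.
        Var[W] = n(n+1)(2n+1)/24 - sum(t^3-t)/48 = 840/24 - 12/48 = 34.75.
        z = (W - E[W]) / sqrt(Var[W]) = (7 - 14) / 5.8949 = -1.1875.
        Two-sided p = 2*Phi(z) = 0.235044.
Step 6: alpha = 0.1. fail to reject H0.

W+ = 21, W- = 7, W = min = 7, p = 0.235044, fail to reject H0.


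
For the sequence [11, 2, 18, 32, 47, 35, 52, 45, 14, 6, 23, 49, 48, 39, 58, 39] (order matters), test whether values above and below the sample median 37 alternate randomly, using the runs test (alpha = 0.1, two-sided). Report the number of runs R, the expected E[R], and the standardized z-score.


Step 1: Compute median = 37; label A = above, B = below.
Labels in order: BBBBABAABBBAAAAA  (n_A = 8, n_B = 8)
Step 2: Count runs R = 6.
Step 3: Under H0 (random ordering), E[R] = 2*n_A*n_B/(n_A+n_B) + 1 = 2*8*8/16 + 1 = 9.0000.
        Var[R] = 2*n_A*n_B*(2*n_A*n_B - n_A - n_B) / ((n_A+n_B)^2 * (n_A+n_B-1)) = 14336/3840 = 3.7333.
        SD[R] = 1.9322.
Step 4: Continuity-corrected z = (R + 0.5 - E[R]) / SD[R] = (6 + 0.5 - 9.0000) / 1.9322 = -1.2939.
Step 5: Two-sided p-value via normal approximation = 2*(1 - Phi(|z|)) = 0.195709.
Step 6: alpha = 0.1. fail to reject H0.

R = 6, z = -1.2939, p = 0.195709, fail to reject H0.


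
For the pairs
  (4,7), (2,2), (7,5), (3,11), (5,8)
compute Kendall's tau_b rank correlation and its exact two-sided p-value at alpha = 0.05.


Step 1: Enumerate the 10 unordered pairs (i,j) with i<j and classify each by sign(x_j-x_i) * sign(y_j-y_i).
  (1,2):dx=-2,dy=-5->C; (1,3):dx=+3,dy=-2->D; (1,4):dx=-1,dy=+4->D; (1,5):dx=+1,dy=+1->C
  (2,3):dx=+5,dy=+3->C; (2,4):dx=+1,dy=+9->C; (2,5):dx=+3,dy=+6->C; (3,4):dx=-4,dy=+6->D
  (3,5):dx=-2,dy=+3->D; (4,5):dx=+2,dy=-3->D
Step 2: C = 5, D = 5, total pairs = 10.
Step 3: tau = (C - D)/(n(n-1)/2) = (5 - 5)/10 = 0.000000.
Step 4: Exact two-sided p-value (enumerate n! = 120 permutations of y under H0): p = 1.000000.
Step 5: alpha = 0.05. fail to reject H0.

tau_b = 0.0000 (C=5, D=5), p = 1.000000, fail to reject H0.


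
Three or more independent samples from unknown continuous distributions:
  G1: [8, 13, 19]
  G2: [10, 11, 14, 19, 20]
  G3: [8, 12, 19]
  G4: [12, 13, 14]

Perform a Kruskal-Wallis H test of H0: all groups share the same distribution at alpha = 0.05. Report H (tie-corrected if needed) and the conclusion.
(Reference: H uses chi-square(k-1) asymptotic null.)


Step 1: Combine all N = 14 observations and assign midranks.
sorted (value, group, rank): (8,G1,1.5), (8,G3,1.5), (10,G2,3), (11,G2,4), (12,G3,5.5), (12,G4,5.5), (13,G1,7.5), (13,G4,7.5), (14,G2,9.5), (14,G4,9.5), (19,G1,12), (19,G2,12), (19,G3,12), (20,G2,14)
Step 2: Sum ranks within each group.
R_1 = 21 (n_1 = 3)
R_2 = 42.5 (n_2 = 5)
R_3 = 19 (n_3 = 3)
R_4 = 22.5 (n_4 = 3)
Step 3: H = 12/(N(N+1)) * sum(R_i^2/n_i) - 3(N+1)
     = 12/(14*15) * (21^2/3 + 42.5^2/5 + 19^2/3 + 22.5^2/3) - 3*15
     = 0.057143 * 797.333 - 45
     = 0.561905.
Step 4: Ties present; correction factor C = 1 - 48/(14^3 - 14) = 0.982418. Corrected H = 0.561905 / 0.982418 = 0.571961.
Step 5: Under H0, H ~ chi^2(3); p-value = 0.902820.
Step 6: alpha = 0.05. fail to reject H0.

H = 0.5720, df = 3, p = 0.902820, fail to reject H0.


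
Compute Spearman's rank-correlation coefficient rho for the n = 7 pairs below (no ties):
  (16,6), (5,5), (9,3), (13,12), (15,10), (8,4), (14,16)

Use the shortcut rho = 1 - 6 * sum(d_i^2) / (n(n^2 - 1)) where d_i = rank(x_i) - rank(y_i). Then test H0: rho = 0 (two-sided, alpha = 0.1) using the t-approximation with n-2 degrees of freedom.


Step 1: Rank x and y separately (midranks; no ties here).
rank(x): 16->7, 5->1, 9->3, 13->4, 15->6, 8->2, 14->5
rank(y): 6->4, 5->3, 3->1, 12->6, 10->5, 4->2, 16->7
Step 2: d_i = R_x(i) - R_y(i); compute d_i^2.
  (7-4)^2=9, (1-3)^2=4, (3-1)^2=4, (4-6)^2=4, (6-5)^2=1, (2-2)^2=0, (5-7)^2=4
sum(d^2) = 26.
Step 3: rho = 1 - 6*26 / (7*(7^2 - 1)) = 1 - 156/336 = 0.535714.
Step 4: Under H0, t = rho * sqrt((n-2)/(1-rho^2)) = 1.4186 ~ t(5).
Step 5: Two-sided p-value from the t-distribution with 5 df = 0.215217.
Step 6: alpha = 0.1. fail to reject H0.

rho = 0.5357, p = 0.215217, fail to reject H0 at alpha = 0.1.


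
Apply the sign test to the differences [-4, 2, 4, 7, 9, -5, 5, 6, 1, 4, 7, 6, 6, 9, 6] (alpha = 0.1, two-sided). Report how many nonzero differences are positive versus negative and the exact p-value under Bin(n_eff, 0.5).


Step 1: Discard zero differences. Original n = 15; n_eff = number of nonzero differences = 15.
Nonzero differences (with sign): -4, +2, +4, +7, +9, -5, +5, +6, +1, +4, +7, +6, +6, +9, +6
Step 2: Count signs: positive = 13, negative = 2.
Step 3: Under H0: P(positive) = 0.5, so the number of positives S ~ Bin(15, 0.5).
Step 4: Two-sided exact p-value = sum of Bin(15,0.5) probabilities at or below the observed probability = 0.007385.
Step 5: alpha = 0.1. reject H0.

n_eff = 15, pos = 13, neg = 2, p = 0.007385, reject H0.


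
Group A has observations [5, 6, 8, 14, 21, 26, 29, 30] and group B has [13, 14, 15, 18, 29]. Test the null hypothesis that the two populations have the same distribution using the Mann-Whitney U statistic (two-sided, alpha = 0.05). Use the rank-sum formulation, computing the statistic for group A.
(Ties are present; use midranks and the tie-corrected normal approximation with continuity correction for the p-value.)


Step 1: Combine and sort all 13 observations; assign midranks.
sorted (value, group): (5,X), (6,X), (8,X), (13,Y), (14,X), (14,Y), (15,Y), (18,Y), (21,X), (26,X), (29,X), (29,Y), (30,X)
ranks: 5->1, 6->2, 8->3, 13->4, 14->5.5, 14->5.5, 15->7, 18->8, 21->9, 26->10, 29->11.5, 29->11.5, 30->13
Step 2: Rank sum for X: R1 = 1 + 2 + 3 + 5.5 + 9 + 10 + 11.5 + 13 = 55.
Step 3: U_X = R1 - n1(n1+1)/2 = 55 - 8*9/2 = 55 - 36 = 19.
       U_Y = n1*n2 - U_X = 40 - 19 = 21.
Step 4: Ties are present, so use the tie-corrected normal approximation (with continuity correction) for the p-value.
Step 5: p-value = 0.941492; compare to alpha = 0.05. fail to reject H0.

U_X = 19, p = 0.941492, fail to reject H0 at alpha = 0.05.


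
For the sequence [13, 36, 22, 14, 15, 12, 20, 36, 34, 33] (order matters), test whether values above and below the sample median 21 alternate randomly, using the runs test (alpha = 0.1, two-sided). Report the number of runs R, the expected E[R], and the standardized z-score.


Step 1: Compute median = 21; label A = above, B = below.
Labels in order: BAABBBBAAA  (n_A = 5, n_B = 5)
Step 2: Count runs R = 4.
Step 3: Under H0 (random ordering), E[R] = 2*n_A*n_B/(n_A+n_B) + 1 = 2*5*5/10 + 1 = 6.0000.
        Var[R] = 2*n_A*n_B*(2*n_A*n_B - n_A - n_B) / ((n_A+n_B)^2 * (n_A+n_B-1)) = 2000/900 = 2.2222.
        SD[R] = 1.4907.
Step 4: Continuity-corrected z = (R + 0.5 - E[R]) / SD[R] = (4 + 0.5 - 6.0000) / 1.4907 = -1.0062.
Step 5: Two-sided p-value via normal approximation = 2*(1 - Phi(|z|)) = 0.314305.
Step 6: alpha = 0.1. fail to reject H0.

R = 4, z = -1.0062, p = 0.314305, fail to reject H0.


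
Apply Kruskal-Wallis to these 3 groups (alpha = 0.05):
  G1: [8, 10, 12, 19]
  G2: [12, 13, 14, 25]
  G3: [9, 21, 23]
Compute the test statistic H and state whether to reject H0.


Step 1: Combine all N = 11 observations and assign midranks.
sorted (value, group, rank): (8,G1,1), (9,G3,2), (10,G1,3), (12,G1,4.5), (12,G2,4.5), (13,G2,6), (14,G2,7), (19,G1,8), (21,G3,9), (23,G3,10), (25,G2,11)
Step 2: Sum ranks within each group.
R_1 = 16.5 (n_1 = 4)
R_2 = 28.5 (n_2 = 4)
R_3 = 21 (n_3 = 3)
Step 3: H = 12/(N(N+1)) * sum(R_i^2/n_i) - 3(N+1)
     = 12/(11*12) * (16.5^2/4 + 28.5^2/4 + 21^2/3) - 3*12
     = 0.090909 * 418.125 - 36
     = 2.011364.
Step 4: Ties present; correction factor C = 1 - 6/(11^3 - 11) = 0.995455. Corrected H = 2.011364 / 0.995455 = 2.020548.
Step 5: Under H0, H ~ chi^2(2); p-value = 0.364119.
Step 6: alpha = 0.05. fail to reject H0.

H = 2.0205, df = 2, p = 0.364119, fail to reject H0.


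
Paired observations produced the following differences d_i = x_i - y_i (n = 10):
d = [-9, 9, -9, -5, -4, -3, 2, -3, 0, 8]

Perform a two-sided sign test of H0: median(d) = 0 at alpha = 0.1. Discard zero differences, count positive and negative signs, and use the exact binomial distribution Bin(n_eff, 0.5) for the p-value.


Step 1: Discard zero differences. Original n = 10; n_eff = number of nonzero differences = 9.
Nonzero differences (with sign): -9, +9, -9, -5, -4, -3, +2, -3, +8
Step 2: Count signs: positive = 3, negative = 6.
Step 3: Under H0: P(positive) = 0.5, so the number of positives S ~ Bin(9, 0.5).
Step 4: Two-sided exact p-value = sum of Bin(9,0.5) probabilities at or below the observed probability = 0.507812.
Step 5: alpha = 0.1. fail to reject H0.

n_eff = 9, pos = 3, neg = 6, p = 0.507812, fail to reject H0.


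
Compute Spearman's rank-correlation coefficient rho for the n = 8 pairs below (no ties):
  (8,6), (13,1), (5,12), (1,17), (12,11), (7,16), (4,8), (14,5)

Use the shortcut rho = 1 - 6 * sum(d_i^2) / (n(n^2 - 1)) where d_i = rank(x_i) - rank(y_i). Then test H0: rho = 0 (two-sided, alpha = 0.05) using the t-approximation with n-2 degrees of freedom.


Step 1: Rank x and y separately (midranks; no ties here).
rank(x): 8->5, 13->7, 5->3, 1->1, 12->6, 7->4, 4->2, 14->8
rank(y): 6->3, 1->1, 12->6, 17->8, 11->5, 16->7, 8->4, 5->2
Step 2: d_i = R_x(i) - R_y(i); compute d_i^2.
  (5-3)^2=4, (7-1)^2=36, (3-6)^2=9, (1-8)^2=49, (6-5)^2=1, (4-7)^2=9, (2-4)^2=4, (8-2)^2=36
sum(d^2) = 148.
Step 3: rho = 1 - 6*148 / (8*(8^2 - 1)) = 1 - 888/504 = -0.761905.
Step 4: Under H0, t = rho * sqrt((n-2)/(1-rho^2)) = -2.8814 ~ t(6).
Step 5: Two-sided p-value from the t-distribution with 6 df = 0.028005.
Step 6: alpha = 0.05. reject H0.

rho = -0.7619, p = 0.028005, reject H0 at alpha = 0.05.


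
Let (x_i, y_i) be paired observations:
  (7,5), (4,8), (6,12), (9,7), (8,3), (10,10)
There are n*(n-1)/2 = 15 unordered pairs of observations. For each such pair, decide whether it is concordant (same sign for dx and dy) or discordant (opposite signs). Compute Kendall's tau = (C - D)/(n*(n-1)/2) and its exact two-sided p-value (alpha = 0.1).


Step 1: Enumerate the 15 unordered pairs (i,j) with i<j and classify each by sign(x_j-x_i) * sign(y_j-y_i).
  (1,2):dx=-3,dy=+3->D; (1,3):dx=-1,dy=+7->D; (1,4):dx=+2,dy=+2->C; (1,5):dx=+1,dy=-2->D
  (1,6):dx=+3,dy=+5->C; (2,3):dx=+2,dy=+4->C; (2,4):dx=+5,dy=-1->D; (2,5):dx=+4,dy=-5->D
  (2,6):dx=+6,dy=+2->C; (3,4):dx=+3,dy=-5->D; (3,5):dx=+2,dy=-9->D; (3,6):dx=+4,dy=-2->D
  (4,5):dx=-1,dy=-4->C; (4,6):dx=+1,dy=+3->C; (5,6):dx=+2,dy=+7->C
Step 2: C = 7, D = 8, total pairs = 15.
Step 3: tau = (C - D)/(n(n-1)/2) = (7 - 8)/15 = -0.066667.
Step 4: Exact two-sided p-value (enumerate n! = 720 permutations of y under H0): p = 1.000000.
Step 5: alpha = 0.1. fail to reject H0.

tau_b = -0.0667 (C=7, D=8), p = 1.000000, fail to reject H0.


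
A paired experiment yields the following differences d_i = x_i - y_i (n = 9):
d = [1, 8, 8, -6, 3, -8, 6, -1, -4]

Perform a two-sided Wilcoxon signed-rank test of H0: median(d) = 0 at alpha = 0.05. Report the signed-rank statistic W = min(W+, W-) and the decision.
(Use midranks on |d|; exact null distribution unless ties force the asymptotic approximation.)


Step 1: Drop any zero differences (none here) and take |d_i|.
|d| = [1, 8, 8, 6, 3, 8, 6, 1, 4]
Step 2: Midrank |d_i| (ties get averaged ranks).
ranks: |1|->1.5, |8|->8, |8|->8, |6|->5.5, |3|->3, |8|->8, |6|->5.5, |1|->1.5, |4|->4
Step 3: Attach original signs; sum ranks with positive sign and with negative sign.
W+ = 1.5 + 8 + 8 + 3 + 5.5 = 26
W- = 5.5 + 8 + 1.5 + 4 = 19
(Check: W+ + W- = 45 should equal n(n+1)/2 = 45.)
Step 4: Test statistic W = min(W+, W-) = 19.
Step 5: Ties in |d|, so use the tie-corrected normal approximation.
        E[W] = n(n+1)/4 = 9*10/4 = 22.5.
        Tie groups: |d|=1 (t=2), |d|=6 (t=2), |d|=8 (t=3); sum(t^3 - t) = 36.
        Var[W] = n(n+1)(2n+1)/24 - sum(t^3-t)/48 = 1710/24 - 36/48 = 70.5.
        z = (W - E[W]) / sqrt(Var[W]) = (19 - 22.5) / 8.3964 = -0.4168.
        Two-sided p = 2*Phi(z) = 0.676793.
Step 6: alpha = 0.05. fail to reject H0.

W+ = 26, W- = 19, W = min = 19, p = 0.676793, fail to reject H0.


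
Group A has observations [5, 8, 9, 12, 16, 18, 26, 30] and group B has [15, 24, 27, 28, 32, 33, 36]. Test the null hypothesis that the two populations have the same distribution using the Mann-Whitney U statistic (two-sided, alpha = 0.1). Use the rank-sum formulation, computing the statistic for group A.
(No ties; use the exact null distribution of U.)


Step 1: Combine and sort all 15 observations; assign midranks.
sorted (value, group): (5,X), (8,X), (9,X), (12,X), (15,Y), (16,X), (18,X), (24,Y), (26,X), (27,Y), (28,Y), (30,X), (32,Y), (33,Y), (36,Y)
ranks: 5->1, 8->2, 9->3, 12->4, 15->5, 16->6, 18->7, 24->8, 26->9, 27->10, 28->11, 30->12, 32->13, 33->14, 36->15
Step 2: Rank sum for X: R1 = 1 + 2 + 3 + 4 + 6 + 7 + 9 + 12 = 44.
Step 3: U_X = R1 - n1(n1+1)/2 = 44 - 8*9/2 = 44 - 36 = 8.
       U_Y = n1*n2 - U_X = 56 - 8 = 48.
Step 4: No ties, so the exact null distribution of U (based on enumerating the C(15,8) = 6435 equally likely rank assignments) gives the two-sided p-value.
Step 5: p-value = 0.020513; compare to alpha = 0.1. reject H0.

U_X = 8, p = 0.020513, reject H0 at alpha = 0.1.


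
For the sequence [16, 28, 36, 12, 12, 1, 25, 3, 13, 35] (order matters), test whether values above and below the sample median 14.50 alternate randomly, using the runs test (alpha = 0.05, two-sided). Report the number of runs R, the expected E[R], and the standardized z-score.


Step 1: Compute median = 14.50; label A = above, B = below.
Labels in order: AAABBBABBA  (n_A = 5, n_B = 5)
Step 2: Count runs R = 5.
Step 3: Under H0 (random ordering), E[R] = 2*n_A*n_B/(n_A+n_B) + 1 = 2*5*5/10 + 1 = 6.0000.
        Var[R] = 2*n_A*n_B*(2*n_A*n_B - n_A - n_B) / ((n_A+n_B)^2 * (n_A+n_B-1)) = 2000/900 = 2.2222.
        SD[R] = 1.4907.
Step 4: Continuity-corrected z = (R + 0.5 - E[R]) / SD[R] = (5 + 0.5 - 6.0000) / 1.4907 = -0.3354.
Step 5: Two-sided p-value via normal approximation = 2*(1 - Phi(|z|)) = 0.737316.
Step 6: alpha = 0.05. fail to reject H0.

R = 5, z = -0.3354, p = 0.737316, fail to reject H0.


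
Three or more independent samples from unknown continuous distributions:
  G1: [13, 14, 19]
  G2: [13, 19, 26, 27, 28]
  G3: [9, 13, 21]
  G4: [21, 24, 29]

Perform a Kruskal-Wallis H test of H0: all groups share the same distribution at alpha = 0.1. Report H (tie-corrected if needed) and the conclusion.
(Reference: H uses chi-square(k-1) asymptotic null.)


Step 1: Combine all N = 14 observations and assign midranks.
sorted (value, group, rank): (9,G3,1), (13,G1,3), (13,G2,3), (13,G3,3), (14,G1,5), (19,G1,6.5), (19,G2,6.5), (21,G3,8.5), (21,G4,8.5), (24,G4,10), (26,G2,11), (27,G2,12), (28,G2,13), (29,G4,14)
Step 2: Sum ranks within each group.
R_1 = 14.5 (n_1 = 3)
R_2 = 45.5 (n_2 = 5)
R_3 = 12.5 (n_3 = 3)
R_4 = 32.5 (n_4 = 3)
Step 3: H = 12/(N(N+1)) * sum(R_i^2/n_i) - 3(N+1)
     = 12/(14*15) * (14.5^2/3 + 45.5^2/5 + 12.5^2/3 + 32.5^2/3) - 3*15
     = 0.057143 * 888.3 - 45
     = 5.760000.
Step 4: Ties present; correction factor C = 1 - 36/(14^3 - 14) = 0.986813. Corrected H = 5.760000 / 0.986813 = 5.836971.
Step 5: Under H0, H ~ chi^2(3); p-value = 0.119817.
Step 6: alpha = 0.1. fail to reject H0.

H = 5.8370, df = 3, p = 0.119817, fail to reject H0.


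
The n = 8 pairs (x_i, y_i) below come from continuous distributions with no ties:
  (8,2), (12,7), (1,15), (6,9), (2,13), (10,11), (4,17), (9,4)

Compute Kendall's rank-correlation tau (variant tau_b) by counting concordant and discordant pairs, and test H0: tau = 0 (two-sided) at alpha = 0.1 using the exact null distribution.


Step 1: Enumerate the 28 unordered pairs (i,j) with i<j and classify each by sign(x_j-x_i) * sign(y_j-y_i).
  (1,2):dx=+4,dy=+5->C; (1,3):dx=-7,dy=+13->D; (1,4):dx=-2,dy=+7->D; (1,5):dx=-6,dy=+11->D
  (1,6):dx=+2,dy=+9->C; (1,7):dx=-4,dy=+15->D; (1,8):dx=+1,dy=+2->C; (2,3):dx=-11,dy=+8->D
  (2,4):dx=-6,dy=+2->D; (2,5):dx=-10,dy=+6->D; (2,6):dx=-2,dy=+4->D; (2,7):dx=-8,dy=+10->D
  (2,8):dx=-3,dy=-3->C; (3,4):dx=+5,dy=-6->D; (3,5):dx=+1,dy=-2->D; (3,6):dx=+9,dy=-4->D
  (3,7):dx=+3,dy=+2->C; (3,8):dx=+8,dy=-11->D; (4,5):dx=-4,dy=+4->D; (4,6):dx=+4,dy=+2->C
  (4,7):dx=-2,dy=+8->D; (4,8):dx=+3,dy=-5->D; (5,6):dx=+8,dy=-2->D; (5,7):dx=+2,dy=+4->C
  (5,8):dx=+7,dy=-9->D; (6,7):dx=-6,dy=+6->D; (6,8):dx=-1,dy=-7->C; (7,8):dx=+5,dy=-13->D
Step 2: C = 8, D = 20, total pairs = 28.
Step 3: tau = (C - D)/(n(n-1)/2) = (8 - 20)/28 = -0.428571.
Step 4: Exact two-sided p-value (enumerate n! = 40320 permutations of y under H0): p = 0.178869.
Step 5: alpha = 0.1. fail to reject H0.

tau_b = -0.4286 (C=8, D=20), p = 0.178869, fail to reject H0.


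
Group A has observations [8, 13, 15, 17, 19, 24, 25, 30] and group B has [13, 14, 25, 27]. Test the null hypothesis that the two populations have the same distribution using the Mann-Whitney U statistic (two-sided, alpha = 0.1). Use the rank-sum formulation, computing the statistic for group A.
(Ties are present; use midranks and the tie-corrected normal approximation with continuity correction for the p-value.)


Step 1: Combine and sort all 12 observations; assign midranks.
sorted (value, group): (8,X), (13,X), (13,Y), (14,Y), (15,X), (17,X), (19,X), (24,X), (25,X), (25,Y), (27,Y), (30,X)
ranks: 8->1, 13->2.5, 13->2.5, 14->4, 15->5, 17->6, 19->7, 24->8, 25->9.5, 25->9.5, 27->11, 30->12
Step 2: Rank sum for X: R1 = 1 + 2.5 + 5 + 6 + 7 + 8 + 9.5 + 12 = 51.
Step 3: U_X = R1 - n1(n1+1)/2 = 51 - 8*9/2 = 51 - 36 = 15.
       U_Y = n1*n2 - U_X = 32 - 15 = 17.
Step 4: Ties are present, so use the tie-corrected normal approximation (with continuity correction) for the p-value.
Step 5: p-value = 0.932087; compare to alpha = 0.1. fail to reject H0.

U_X = 15, p = 0.932087, fail to reject H0 at alpha = 0.1.


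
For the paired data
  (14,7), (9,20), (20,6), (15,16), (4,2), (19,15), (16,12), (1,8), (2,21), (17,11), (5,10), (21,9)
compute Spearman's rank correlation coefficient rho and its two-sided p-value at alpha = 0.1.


Step 1: Rank x and y separately (midranks; no ties here).
rank(x): 14->6, 9->5, 20->11, 15->7, 4->3, 19->10, 16->8, 1->1, 2->2, 17->9, 5->4, 21->12
rank(y): 7->3, 20->11, 6->2, 16->10, 2->1, 15->9, 12->8, 8->4, 21->12, 11->7, 10->6, 9->5
Step 2: d_i = R_x(i) - R_y(i); compute d_i^2.
  (6-3)^2=9, (5-11)^2=36, (11-2)^2=81, (7-10)^2=9, (3-1)^2=4, (10-9)^2=1, (8-8)^2=0, (1-4)^2=9, (2-12)^2=100, (9-7)^2=4, (4-6)^2=4, (12-5)^2=49
sum(d^2) = 306.
Step 3: rho = 1 - 6*306 / (12*(12^2 - 1)) = 1 - 1836/1716 = -0.069930.
Step 4: Under H0, t = rho * sqrt((n-2)/(1-rho^2)) = -0.2217 ~ t(10).
Step 5: Two-sided p-value from the t-distribution with 10 df = 0.829024.
Step 6: alpha = 0.1. fail to reject H0.

rho = -0.0699, p = 0.829024, fail to reject H0 at alpha = 0.1.


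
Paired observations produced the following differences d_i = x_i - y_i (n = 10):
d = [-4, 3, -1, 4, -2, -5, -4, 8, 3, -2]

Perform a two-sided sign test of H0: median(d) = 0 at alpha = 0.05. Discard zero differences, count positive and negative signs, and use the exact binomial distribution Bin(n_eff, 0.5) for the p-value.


Step 1: Discard zero differences. Original n = 10; n_eff = number of nonzero differences = 10.
Nonzero differences (with sign): -4, +3, -1, +4, -2, -5, -4, +8, +3, -2
Step 2: Count signs: positive = 4, negative = 6.
Step 3: Under H0: P(positive) = 0.5, so the number of positives S ~ Bin(10, 0.5).
Step 4: Two-sided exact p-value = sum of Bin(10,0.5) probabilities at or below the observed probability = 0.753906.
Step 5: alpha = 0.05. fail to reject H0.

n_eff = 10, pos = 4, neg = 6, p = 0.753906, fail to reject H0.


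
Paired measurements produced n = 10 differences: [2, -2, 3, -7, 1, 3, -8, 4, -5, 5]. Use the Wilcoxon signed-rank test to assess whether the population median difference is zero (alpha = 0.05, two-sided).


Step 1: Drop any zero differences (none here) and take |d_i|.
|d| = [2, 2, 3, 7, 1, 3, 8, 4, 5, 5]
Step 2: Midrank |d_i| (ties get averaged ranks).
ranks: |2|->2.5, |2|->2.5, |3|->4.5, |7|->9, |1|->1, |3|->4.5, |8|->10, |4|->6, |5|->7.5, |5|->7.5
Step 3: Attach original signs; sum ranks with positive sign and with negative sign.
W+ = 2.5 + 4.5 + 1 + 4.5 + 6 + 7.5 = 26
W- = 2.5 + 9 + 10 + 7.5 = 29
(Check: W+ + W- = 55 should equal n(n+1)/2 = 55.)
Step 4: Test statistic W = min(W+, W-) = 26.
Step 5: Ties in |d|, so use the tie-corrected normal approximation.
        E[W] = n(n+1)/4 = 10*11/4 = 27.5.
        Tie groups: |d|=2 (t=2), |d|=3 (t=2), |d|=5 (t=2); sum(t^3 - t) = 18.
        Var[W] = n(n+1)(2n+1)/24 - sum(t^3-t)/48 = 2310/24 - 18/48 = 95.875.
        z = (W - E[W]) / sqrt(Var[W]) = (26 - 27.5) / 9.7916 = -0.1532.
        Two-sided p = 2*Phi(z) = 0.878246.
Step 6: alpha = 0.05. fail to reject H0.

W+ = 26, W- = 29, W = min = 26, p = 0.878246, fail to reject H0.


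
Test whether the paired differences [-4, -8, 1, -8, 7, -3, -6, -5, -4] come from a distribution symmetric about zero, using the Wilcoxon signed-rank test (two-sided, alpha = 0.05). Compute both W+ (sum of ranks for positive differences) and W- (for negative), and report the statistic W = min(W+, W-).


Step 1: Drop any zero differences (none here) and take |d_i|.
|d| = [4, 8, 1, 8, 7, 3, 6, 5, 4]
Step 2: Midrank |d_i| (ties get averaged ranks).
ranks: |4|->3.5, |8|->8.5, |1|->1, |8|->8.5, |7|->7, |3|->2, |6|->6, |5|->5, |4|->3.5
Step 3: Attach original signs; sum ranks with positive sign and with negative sign.
W+ = 1 + 7 = 8
W- = 3.5 + 8.5 + 8.5 + 2 + 6 + 5 + 3.5 = 37
(Check: W+ + W- = 45 should equal n(n+1)/2 = 45.)
Step 4: Test statistic W = min(W+, W-) = 8.
Step 5: Ties in |d|, so use the tie-corrected normal approximation.
        E[W] = n(n+1)/4 = 9*10/4 = 22.5.
        Tie groups: |d|=4 (t=2), |d|=8 (t=2); sum(t^3 - t) = 12.
        Var[W] = n(n+1)(2n+1)/24 - sum(t^3-t)/48 = 1710/24 - 12/48 = 71.
        z = (W - E[W]) / sqrt(Var[W]) = (8 - 22.5) / 8.4261 = -1.7208.
        Two-sided p = 2*Phi(z) = 0.085281.
Step 6: alpha = 0.05. fail to reject H0.

W+ = 8, W- = 37, W = min = 8, p = 0.085281, fail to reject H0.


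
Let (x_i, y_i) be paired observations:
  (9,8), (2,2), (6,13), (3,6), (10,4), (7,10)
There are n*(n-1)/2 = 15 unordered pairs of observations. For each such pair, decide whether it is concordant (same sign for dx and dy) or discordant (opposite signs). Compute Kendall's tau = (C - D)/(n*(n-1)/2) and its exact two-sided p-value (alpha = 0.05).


Step 1: Enumerate the 15 unordered pairs (i,j) with i<j and classify each by sign(x_j-x_i) * sign(y_j-y_i).
  (1,2):dx=-7,dy=-6->C; (1,3):dx=-3,dy=+5->D; (1,4):dx=-6,dy=-2->C; (1,5):dx=+1,dy=-4->D
  (1,6):dx=-2,dy=+2->D; (2,3):dx=+4,dy=+11->C; (2,4):dx=+1,dy=+4->C; (2,5):dx=+8,dy=+2->C
  (2,6):dx=+5,dy=+8->C; (3,4):dx=-3,dy=-7->C; (3,5):dx=+4,dy=-9->D; (3,6):dx=+1,dy=-3->D
  (4,5):dx=+7,dy=-2->D; (4,6):dx=+4,dy=+4->C; (5,6):dx=-3,dy=+6->D
Step 2: C = 8, D = 7, total pairs = 15.
Step 3: tau = (C - D)/(n(n-1)/2) = (8 - 7)/15 = 0.066667.
Step 4: Exact two-sided p-value (enumerate n! = 720 permutations of y under H0): p = 1.000000.
Step 5: alpha = 0.05. fail to reject H0.

tau_b = 0.0667 (C=8, D=7), p = 1.000000, fail to reject H0.


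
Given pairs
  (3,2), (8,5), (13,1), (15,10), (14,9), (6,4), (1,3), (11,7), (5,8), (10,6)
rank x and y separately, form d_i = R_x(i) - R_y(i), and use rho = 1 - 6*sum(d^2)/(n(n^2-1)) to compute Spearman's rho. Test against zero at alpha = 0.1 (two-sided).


Step 1: Rank x and y separately (midranks; no ties here).
rank(x): 3->2, 8->5, 13->8, 15->10, 14->9, 6->4, 1->1, 11->7, 5->3, 10->6
rank(y): 2->2, 5->5, 1->1, 10->10, 9->9, 4->4, 3->3, 7->7, 8->8, 6->6
Step 2: d_i = R_x(i) - R_y(i); compute d_i^2.
  (2-2)^2=0, (5-5)^2=0, (8-1)^2=49, (10-10)^2=0, (9-9)^2=0, (4-4)^2=0, (1-3)^2=4, (7-7)^2=0, (3-8)^2=25, (6-6)^2=0
sum(d^2) = 78.
Step 3: rho = 1 - 6*78 / (10*(10^2 - 1)) = 1 - 468/990 = 0.527273.
Step 4: Under H0, t = rho * sqrt((n-2)/(1-rho^2)) = 1.7552 ~ t(8).
Step 5: Two-sided p-value from the t-distribution with 8 df = 0.117308.
Step 6: alpha = 0.1. fail to reject H0.

rho = 0.5273, p = 0.117308, fail to reject H0 at alpha = 0.1.


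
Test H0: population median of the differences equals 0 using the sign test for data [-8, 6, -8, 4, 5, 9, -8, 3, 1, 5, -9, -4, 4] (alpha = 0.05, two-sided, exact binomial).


Step 1: Discard zero differences. Original n = 13; n_eff = number of nonzero differences = 13.
Nonzero differences (with sign): -8, +6, -8, +4, +5, +9, -8, +3, +1, +5, -9, -4, +4
Step 2: Count signs: positive = 8, negative = 5.
Step 3: Under H0: P(positive) = 0.5, so the number of positives S ~ Bin(13, 0.5).
Step 4: Two-sided exact p-value = sum of Bin(13,0.5) probabilities at or below the observed probability = 0.581055.
Step 5: alpha = 0.05. fail to reject H0.

n_eff = 13, pos = 8, neg = 5, p = 0.581055, fail to reject H0.
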